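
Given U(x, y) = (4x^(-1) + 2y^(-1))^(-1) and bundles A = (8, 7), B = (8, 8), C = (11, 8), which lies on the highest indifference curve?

Bundle C

Evaluate utility at each bundle:
U(A) = 1.273.
U(B) = 1.333.
U(C) = 1.630.
Highest utility is C, so C ≻ B ≻ A.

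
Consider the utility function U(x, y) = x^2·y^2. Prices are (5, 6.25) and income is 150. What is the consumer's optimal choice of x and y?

x* = 15, y* = 12

MU_x = 2·x·y^2 and MU_y = 2·x^2·y.
MRS = MU_x/MU_y = y/x.
Tangency: set MRS = p_x/p_y = 5/6.25 = 0.8.
So y/x = 0.8, i.e. y = 0.8·x.
Substitute into the budget 5·x + 6.25·y = 150: 10·x = 150, so x* = 15.
Then y* = 0.8·15 = 12.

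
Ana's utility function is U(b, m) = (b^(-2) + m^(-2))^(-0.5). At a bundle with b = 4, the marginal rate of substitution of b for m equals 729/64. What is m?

For CES with ρ = -2, MRS = (m/b)^3.
Setting (m/4)^3 = 729/64 gives m/4 = 2.25 and m = 9.

m = 9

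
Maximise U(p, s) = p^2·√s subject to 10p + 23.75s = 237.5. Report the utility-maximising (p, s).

MU_p = 2·p·√s and MU_s = 0.5·p^2·s^(-0.5).
MRS = MU_p/MU_s = (4)·s/p.
Tangency: set MRS = p_p/p_s = 10/23.75 = 8/19.
So (4)·s/p = 8/19, i.e. s = (2/19)·p.
Substitute into the budget 10·p + 23.75·s = 237.5: 12.5·p = 237.5, so p* = 19.
Then s* = (2/19)·19 = 2.

p* = 19, s* = 2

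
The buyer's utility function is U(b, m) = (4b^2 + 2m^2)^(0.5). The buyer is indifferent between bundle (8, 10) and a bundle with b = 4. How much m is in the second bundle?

U depends on (b, m) only through S = 4b^2 + 2m^2, so equal utility means equal S. At (8, 10): S = 456.
With b = 4: 4·4^2 = 64, so 2m^2 = 456 − 64 = 392, i.e. m^2 = 196.
Hence m = √196 = 14.
Check: U(4, 14) = 21.3542.

m = 14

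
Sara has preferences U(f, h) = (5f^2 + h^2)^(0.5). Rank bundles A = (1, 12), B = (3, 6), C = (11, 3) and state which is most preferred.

Bundle C

Evaluate utility at each bundle:
U(A) = 12.207.
U(B) = 9.000.
U(C) = 24.779.
Highest utility is C, so C ≻ A ≻ B.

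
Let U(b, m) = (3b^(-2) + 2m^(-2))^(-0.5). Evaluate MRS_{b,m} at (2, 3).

MRS = 81/16

For CES with ρ = -2, MRS = (3/2)·(m/b)^3.
At (2, 3): MRS = 81/16.
That is, one extra unit of b is worth 81/16 units of m at the margin.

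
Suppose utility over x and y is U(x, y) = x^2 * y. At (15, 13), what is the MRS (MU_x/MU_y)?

MU_x = 2·x·y and MU_y = x^2.
MRS = MU_x/MU_y = (2/1)·y/x.
At (15, 13): MRS = 26/15.
So at (15, 13) the consumer would give up 26/15 units of y for one more unit of x.

MRS = 26/15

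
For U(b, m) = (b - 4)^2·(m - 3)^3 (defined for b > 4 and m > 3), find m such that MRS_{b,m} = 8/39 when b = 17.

m = 7

MU_b = 2·(b−4)·(m−3)^3, MU_m = 3·(b−4)^2·(m−3)^2.
MRS = (2/3)·(m−3)/(b−4).
Substitute b = 17: MRS = (m − 3)/19.5. Setting this equal to 8/39 gives m − 3 = (8/39)·19.5 = 4, so m = 7.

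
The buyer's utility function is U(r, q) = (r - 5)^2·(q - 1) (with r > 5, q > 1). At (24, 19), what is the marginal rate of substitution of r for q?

MU_r = 2·(r−5)·(q−1), MU_q = (r−5)^2.
MRS = (2/1)·(q−1)/(r−5).
At (24, 19): MRS = 36/19.
So at (24, 19) the consumer would give up 36/19 units of q for one more unit of r.

MRS = 36/19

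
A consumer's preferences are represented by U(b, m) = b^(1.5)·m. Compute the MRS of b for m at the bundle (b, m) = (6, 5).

MU_b = 1.5·√b·m and MU_m = b^(1.5).
MRS = MU_b/MU_m = (1.5)·m/b.
At (6, 5): MRS = 1.25.
That is, one extra unit of b is worth 1.25 units of m at the margin.

MRS = 1.25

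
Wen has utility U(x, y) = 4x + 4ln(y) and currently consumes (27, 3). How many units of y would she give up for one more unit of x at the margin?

MRS = 3

MU_x = 4, MU_y = 4/y.
MRS = 4 ÷ (4/y).
At (27, 3): MRS = 3.
That is, one extra unit of x is worth 3 units of y at the margin.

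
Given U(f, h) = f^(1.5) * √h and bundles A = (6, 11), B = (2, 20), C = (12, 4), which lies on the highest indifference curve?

Evaluate utility at each bundle:
U(A) = 48.744.
U(B) = 12.649.
U(C) = 83.138.
Highest utility is C, so C ≻ A ≻ B.

Bundle C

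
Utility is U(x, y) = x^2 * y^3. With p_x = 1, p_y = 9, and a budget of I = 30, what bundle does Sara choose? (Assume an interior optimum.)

MU_x = 2·x·y^3 and MU_y = 3·x^2·y^2.
MRS = MU_x/MU_y = (2/3)·y/x.
Tangency: set MRS = p_x/p_y = 1/9.
So (2/3)·y/x = 1/9, i.e. y = (1/6)·x.
Substitute into the budget 1·x + 9·y = 30: 2.5·x = 30, so x* = 12.
Then y* = (1/6)·12 = 2.

x* = 12, y* = 2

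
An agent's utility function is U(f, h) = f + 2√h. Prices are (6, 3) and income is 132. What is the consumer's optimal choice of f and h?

f* = 20, h* = 4

MU_f = 1, MU_h = 2/(2√h).
MRS = 1 ÷ (2/(2√h)).
Tangency: set MRS = p_f/p_h = 6/3 = 2.
MRS depends only on h: √h = 2 ⇒ √h = 2 ⇒ h* = 4.
From the budget, 6·f = 132 − 3·4 = 120, so f* = 20.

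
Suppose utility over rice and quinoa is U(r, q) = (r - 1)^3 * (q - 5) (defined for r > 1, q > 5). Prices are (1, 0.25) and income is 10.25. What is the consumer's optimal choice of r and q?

MU_r = 3·(r−1)^2·(q−5), MU_q = (r−1)^3.
MRS = (3/1)·(q−5)/(r−1).
Tangency: set MRS = p_r/p_q = 1/0.25 = 4.
So (3/1)·(q − 5)/(r − 1) = 4, i.e. (q − 5) = (4/3)·(r − 1).
Rewrite the budget in excess-of-subsistence terms: 1·(r − 1) + 0.25·(q − 5) = 10.25 − 1·1 − 0.25·5 = 8.
Substituting, (4/3)·(r − 1) = 8, so r − 1 = 6 and r* = 7.
Then q − 5 = (4/3)·6 = 8, so q* = 13.

r* = 7, q* = 13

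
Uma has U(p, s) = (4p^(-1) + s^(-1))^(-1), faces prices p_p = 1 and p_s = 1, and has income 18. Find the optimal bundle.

p* = 12, s* = 6

For CES with ρ = -1, MRS = (4/1)·(s/p)^2.
Tangency: set MRS = p_p/p_s = 1/1 = 1.
So (s/p)^2 = 0.25; taking the square root, s/p = 0.5, i.e. s = 0.5·p.
Substitute into the budget 1·p + 1·s = 18: 1.5·p = 18, so p* = 12 and s* = 0.5·12 = 6.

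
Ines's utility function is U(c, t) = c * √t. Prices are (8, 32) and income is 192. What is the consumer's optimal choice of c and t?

MU_c = √t and MU_t = 0.5·c·t^(-0.5).
MRS = MU_c/MU_t = (2)·t/c.
Tangency: set MRS = p_c/p_t = 8/32 = 0.25.
So (2)·t/c = 0.25, i.e. t = 0.125·c.
Substitute into the budget 8·c + 32·t = 192: 12·c = 192, so c* = 16.
Then t* = 0.125·16 = 2.

c* = 16, t* = 2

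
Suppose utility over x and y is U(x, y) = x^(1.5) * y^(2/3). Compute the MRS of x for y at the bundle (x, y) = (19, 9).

MRS = 81/76

MU_x = 1.5·√x·y^(2/3) and MU_y = 2/3·x^(1.5)·y^(-1/3).
MRS = MU_x/MU_y = (2.25)·y/x.
At (19, 9): MRS = 81/76.
So at (19, 9) the consumer would give up 81/76 units of y for one more unit of x.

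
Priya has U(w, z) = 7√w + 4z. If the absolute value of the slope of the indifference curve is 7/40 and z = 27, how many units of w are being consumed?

MU_w = 7/(2√w), MU_z = 4.
MRS = 7/(2√w) ÷ 4.
MRS depends only on w: 0.875/√w = 7/40 ⇒ √w = 0.875/(7/40) = 5 ⇒ w = 25.

w = 25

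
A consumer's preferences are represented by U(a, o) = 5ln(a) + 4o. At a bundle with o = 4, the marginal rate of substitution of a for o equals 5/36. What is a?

a = 9

MU_a = 5/a, MU_o = 4.
MRS = 5/a ÷ 4.
MRS depends only on a: 1.25/a = 5/36 ⇒ a = 1.25/(5/36) = 9.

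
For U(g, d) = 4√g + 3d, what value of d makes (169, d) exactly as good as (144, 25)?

d = 71/3

U(144, 25) = 123.
Set U(169, d) = 123 and solve.
With g = 169: √169 = 13, so 3d = 123 − 4·13 = 71 and d = 71/3.
Check: U(169, 71/3) = 123.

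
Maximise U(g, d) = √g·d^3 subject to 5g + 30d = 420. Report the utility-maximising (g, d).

MU_g = 0.5·g^(-0.5)·d^3 and MU_d = 3·√g·d^2.
MRS = MU_g/MU_d = (1/6)·d/g.
Tangency: set MRS = p_g/p_d = 5/30 = 1/6.
So (1/6)·d/g = 1/6, i.e. d = g.
Substitute into the budget 5·g + 30·d = 420: 35·g = 420, so g* = 12.
Then d* = 12.

g* = 12, d* = 12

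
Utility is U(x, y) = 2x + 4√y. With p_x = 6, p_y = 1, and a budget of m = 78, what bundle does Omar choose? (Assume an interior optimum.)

MU_x = 2, MU_y = 4/(2√y).
MRS = 2 ÷ (4/(2√y)).
Tangency: set MRS = p_x/p_y = 6/1 = 6.
MRS depends only on y: √y = 6 ⇒ √y = 6 ⇒ y* = 36.
From the budget, 6·x = 78 − 1·36 = 42, so x* = 7.

x* = 7, y* = 36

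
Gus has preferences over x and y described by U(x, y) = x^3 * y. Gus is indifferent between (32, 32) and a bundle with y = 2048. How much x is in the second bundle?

x = 8

U(32, 32) = 1048576.
Set U(x, 2048) = 1048576 and solve.
With y = 2048: x^3 = 1048576/2048 = 512; taking the cube root, x = 8.
Check: U(8, 2048) = 1048576.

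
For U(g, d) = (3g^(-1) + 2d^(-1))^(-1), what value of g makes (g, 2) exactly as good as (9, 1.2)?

g = 3

U depends on (g, d) only through S = 3g^(-1) + 2d^(-1), so equal utility means equal S. At (9, 1.2): S = 2.
With d = 2: 2·2^(-1) = 1, so 3g^(-1) = 2 − 1 = 1, i.e. g^(-1) = 1/3.
Hence g = 1/(1/3) = 3.
Check: U(3, 2) = 0.5.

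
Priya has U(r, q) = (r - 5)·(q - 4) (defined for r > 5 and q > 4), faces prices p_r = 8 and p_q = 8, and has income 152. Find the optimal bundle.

MU_r = (q−4), MU_q = (r−5).
MRS = (q−4)/(r−5).
Tangency: set MRS = p_r/p_q = 8/8 = 1.
So (q − 4)/(r − 5) = 1, i.e. (q − 4) = (r − 5).
Rewrite the budget in excess-of-subsistence terms: 8·(r − 5) + 8·(q − 4) = 152 − 8·5 − 8·4 = 80.
Substituting, 16·(r − 5) = 80, so r − 5 = 5 and r* = 10.
Then q − 4 = 5, so q* = 9.

r* = 10, q* = 9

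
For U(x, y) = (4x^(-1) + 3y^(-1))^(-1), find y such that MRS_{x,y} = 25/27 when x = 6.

For CES with ρ = -1, MRS = (4/3)·(y/x)^2.
Setting (4/3)·(y/6)^2 = 25/27 gives (y/6)^2 = 25/36, so y/6 = 5/6 and y = 5.

y = 5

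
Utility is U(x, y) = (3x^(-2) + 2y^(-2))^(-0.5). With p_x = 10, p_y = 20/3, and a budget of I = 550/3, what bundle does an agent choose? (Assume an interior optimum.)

For CES with ρ = -2, MRS = (3/2)·(y/x)^3.
Tangency: set MRS = p_x/p_y = 10/(20/3) = 1.5.
So (y/x)^3 = 1; taking the cube root, y/x = 1, i.e. y = x.
Substitute into the budget 10·x + (20/3)·y = 550/3: (50/3)·x = 550/3, so x* = 11 and y* = 11.

x* = 11, y* = 11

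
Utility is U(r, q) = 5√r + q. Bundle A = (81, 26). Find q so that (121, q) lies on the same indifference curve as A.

U(81, 26) = 71.
Set U(121, q) = 71 and solve.
With r = 121: √121 = 11, so q = 71 − 5·11 = 16.
Check: U(121, 16) = 71.

q = 16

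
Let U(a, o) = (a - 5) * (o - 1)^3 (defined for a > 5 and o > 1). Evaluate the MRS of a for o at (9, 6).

MRS = 5/12

MU_a = (o−1)^3, MU_o = 3·(a−5)·(o−1)^2.
MRS = (1/3)·(o−1)/(a−5).
At (9, 6): MRS = 5/12.
So at (9, 6) the consumer would give up 5/12 units of o for one more unit of a.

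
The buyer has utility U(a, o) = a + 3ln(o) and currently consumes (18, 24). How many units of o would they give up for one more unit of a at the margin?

MRS = 8

MU_a = 1, MU_o = 3/o.
MRS = 1 ÷ (3/o).
At (18, 24): MRS = 8.
The indifference curve has slope −8 at this bundle.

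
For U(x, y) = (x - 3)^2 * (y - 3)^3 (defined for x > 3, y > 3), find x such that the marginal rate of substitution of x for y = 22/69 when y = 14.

x = 26

MU_x = 2·(x−3)·(y−3)^3, MU_y = 3·(x−3)^2·(y−3)^2.
MRS = (2/3)·(y−3)/(x−3).
Substitute y = 14: MRS = (22/3)/(x − 3). Setting this equal to 22/69 gives x − 3 = (22/3)/(22/69) = 23, so x = 26.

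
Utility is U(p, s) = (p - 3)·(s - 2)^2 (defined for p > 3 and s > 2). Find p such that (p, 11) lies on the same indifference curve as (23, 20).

U(23, 20) = 6480.
Set U(p, 11) = 6480 and solve.
With s = 11: (11 − 2)^2 = 81, so (p − 3) = 6480/81 = 80.
So p = 3 + 80 = 83.
Check: U(83, 11) = 6480.

p = 83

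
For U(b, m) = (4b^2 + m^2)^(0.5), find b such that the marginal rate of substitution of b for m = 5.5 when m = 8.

b = 11

For CES with ρ = 2, MRS = (4/1)·(m/b)^(-1).
Setting (4/1)·(8/b)^(-1) = 5.5 gives (8/b)^(-1) = 1.375, so 8/b = 8/11 and b = 11.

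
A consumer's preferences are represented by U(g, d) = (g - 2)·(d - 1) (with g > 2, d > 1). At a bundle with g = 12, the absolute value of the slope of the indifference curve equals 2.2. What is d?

d = 23

MU_g = (d−1), MU_d = (g−2).
MRS = (d−1)/(g−2).
Substitute g = 12: MRS = (d − 1)/10. Setting this equal to 2.2 gives d − 1 = 2.2·10 = 22, so d = 23.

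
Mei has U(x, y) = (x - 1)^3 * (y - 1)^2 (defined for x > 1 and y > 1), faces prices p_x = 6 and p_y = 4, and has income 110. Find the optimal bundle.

MU_x = 3·(x−1)^2·(y−1)^2, MU_y = 2·(x−1)^3·(y−1).
MRS = (3/2)·(y−1)/(x−1).
Tangency: set MRS = p_x/p_y = 6/4 = 1.5.
So (3/2)·(y − 1)/(x − 1) = 1.5, i.e. (y − 1) = (x − 1).
Rewrite the budget in excess-of-subsistence terms: 6·(x − 1) + 4·(y − 1) = 110 − 6·1 − 4·1 = 100.
Substituting, 10·(x − 1) = 100, so x − 1 = 10 and x* = 11.
Then y − 1 = 10, so y* = 11.

x* = 11, y* = 11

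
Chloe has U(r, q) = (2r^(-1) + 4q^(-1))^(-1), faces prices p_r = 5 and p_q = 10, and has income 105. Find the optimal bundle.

r* = 7, q* = 7

For CES with ρ = -1, MRS = (2/4)·(q/r)^2.
Tangency: set MRS = p_r/p_q = 5/10 = 0.5.
So (q/r)^2 = 1; taking the square root, q/r = 1, i.e. q = r.
Substitute into the budget 5·r + 10·q = 105: 15·r = 105, so r* = 7 and q* = 7.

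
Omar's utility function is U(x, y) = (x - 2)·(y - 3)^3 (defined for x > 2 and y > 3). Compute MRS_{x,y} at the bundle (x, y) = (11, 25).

MU_x = (y−3)^3, MU_y = 3·(x−2)·(y−3)^2.
MRS = (1/3)·(y−3)/(x−2).
At (11, 25): MRS = 22/27.
The indifference curve has slope −22/27 at this bundle.

MRS = 22/27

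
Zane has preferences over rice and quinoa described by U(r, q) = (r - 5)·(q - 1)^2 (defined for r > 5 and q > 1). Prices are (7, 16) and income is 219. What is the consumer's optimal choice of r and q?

r* = 13, q* = 8

MU_r = (q−1)^2, MU_q = 2·(r−5)·(q−1).
MRS = (1/2)·(q−1)/(r−5).
Tangency: set MRS = p_r/p_q = 7/16.
So (1/2)·(q − 1)/(r − 5) = 7/16, i.e. (q − 1) = 0.875·(r − 5).
Rewrite the budget in excess-of-subsistence terms: 7·(r − 5) + 16·(q − 1) = 219 − 7·5 − 16·1 = 168.
Substituting, 21·(r − 5) = 168, so r − 5 = 8 and r* = 13.
Then q − 1 = 0.875·8 = 7, so q* = 8.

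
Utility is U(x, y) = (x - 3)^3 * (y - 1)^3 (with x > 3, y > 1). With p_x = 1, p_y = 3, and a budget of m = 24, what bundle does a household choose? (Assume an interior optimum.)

x* = 12, y* = 4

MU_x = 3·(x−3)^2·(y−1)^3, MU_y = 3·(x−3)^3·(y−1)^2.
MRS = (y−1)/(x−3).
Tangency: set MRS = p_x/p_y = 1/3.
So (y − 1)/(x − 3) = 1/3, i.e. (y − 1) = (1/3)·(x − 3).
Rewrite the budget in excess-of-subsistence terms: 1·(x − 3) + 3·(y − 1) = 24 − 1·3 − 3·1 = 18.
Substituting, 2·(x − 3) = 18, so x − 3 = 9 and x* = 12.
Then y − 1 = (1/3)·9 = 3, so y* = 4.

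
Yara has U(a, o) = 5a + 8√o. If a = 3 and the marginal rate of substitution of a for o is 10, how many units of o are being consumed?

o = 64

MU_a = 5, MU_o = 8/(2√o).
MRS = 5 ÷ (8/(2√o)).
MRS depends only on o: 1.25·√o = 10 ⇒ √o = 10/1.25 = 8 ⇒ o = 64.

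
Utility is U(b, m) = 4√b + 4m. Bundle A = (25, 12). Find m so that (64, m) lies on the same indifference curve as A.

m = 9

U(25, 12) = 68.
Set U(64, m) = 68 and solve.
With b = 64: √64 = 8, so 4m = 68 − 4·8 = 36 and m = 9.
Check: U(64, 9) = 68.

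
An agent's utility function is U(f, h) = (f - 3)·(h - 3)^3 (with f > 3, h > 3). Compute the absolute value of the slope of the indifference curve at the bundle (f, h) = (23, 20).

MRS = 17/60

MU_f = (h−3)^3, MU_h = 3·(f−3)·(h−3)^2.
MRS = (1/3)·(h−3)/(f−3).
At (23, 20): MRS = 17/60.
That is, one extra unit of f is worth 17/60 units of h at the margin.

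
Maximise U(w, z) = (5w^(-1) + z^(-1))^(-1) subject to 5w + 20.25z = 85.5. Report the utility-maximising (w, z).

w* = 9, z* = 2

For CES with ρ = -1, MRS = (5/1)·(z/w)^2.
Tangency: set MRS = p_w/p_z = 5/20.25 = 20/81.
So (z/w)^2 = 4/81; taking the square root, z/w = 2/9, i.e. z = (2/9)·w.
Substitute into the budget 5·w + 20.25·z = 85.5: 9.5·w = 85.5, so w* = 9 and z* = (2/9)·9 = 2.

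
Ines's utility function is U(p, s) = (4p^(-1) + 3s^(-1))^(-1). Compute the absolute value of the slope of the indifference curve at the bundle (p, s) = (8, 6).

MRS = 0.75

For CES with ρ = -1, MRS = (4/3)·(s/p)^2.
At (8, 6): MRS = 0.75.
That is, one extra unit of p is worth 0.75 units of s at the margin.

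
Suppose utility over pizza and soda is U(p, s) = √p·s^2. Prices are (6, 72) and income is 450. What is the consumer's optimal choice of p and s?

MU_p = 0.5·p^(-0.5)·s^2 and MU_s = 2·√p·s.
MRS = MU_p/MU_s = (0.25)·s/p.
Tangency: set MRS = p_p/p_s = 6/72 = 1/12.
So (0.25)·s/p = 1/12, i.e. s = (1/3)·p.
Substitute into the budget 6·p + 72·s = 450: 30·p = 450, so p* = 15.
Then s* = (1/3)·15 = 5.

p* = 15, s* = 5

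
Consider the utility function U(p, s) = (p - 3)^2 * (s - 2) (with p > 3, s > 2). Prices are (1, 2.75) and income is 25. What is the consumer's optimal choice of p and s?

p* = 14, s* = 4

MU_p = 2·(p−3)·(s−2), MU_s = (p−3)^2.
MRS = (2/1)·(s−2)/(p−3).
Tangency: set MRS = p_p/p_s = 1/2.75 = 4/11.
So (2/1)·(s − 2)/(p − 3) = 4/11, i.e. (s − 2) = (2/11)·(p − 3).
Rewrite the budget in excess-of-subsistence terms: 1·(p − 3) + 2.75·(s − 2) = 25 − 1·3 − 2.75·2 = 16.5.
Substituting, 1.5·(p − 3) = 16.5, so p − 3 = 11 and p* = 14.
Then s − 2 = (2/11)·11 = 2, so s* = 4.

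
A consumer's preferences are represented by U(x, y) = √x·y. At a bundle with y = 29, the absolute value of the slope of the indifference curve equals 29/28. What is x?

MU_x = 0.5·x^(-0.5)·y and MU_y = √x.
MRS = MU_x/MU_y = (0.5)·y/x.
Substitute y = 29: MRS = 14.5/x. Setting 14.5/x = 29/28 gives x = 14.5/(29/28) = 14.

x = 14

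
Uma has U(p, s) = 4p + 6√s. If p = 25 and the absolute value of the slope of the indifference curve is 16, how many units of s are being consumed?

s = 144

MU_p = 4, MU_s = 6/(2√s).
MRS = 4 ÷ (6/(2√s)).
MRS depends only on s: (4/3)·√s = 16 ⇒ √s = 16/(4/3) = 12 ⇒ s = 144.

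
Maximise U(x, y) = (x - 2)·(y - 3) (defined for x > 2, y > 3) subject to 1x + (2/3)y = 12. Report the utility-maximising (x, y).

x* = 6, y* = 9

MU_x = (y−3), MU_y = (x−2).
MRS = (y−3)/(x−2).
Tangency: set MRS = p_x/p_y = 1/(2/3) = 1.5.
So (y − 3)/(x − 2) = 1.5, i.e. (y − 3) = 1.5·(x − 2).
Rewrite the budget in excess-of-subsistence terms: 1·(x − 2) + (2/3)·(y − 3) = 12 − 1·2 − (2/3)·3 = 8.
Substituting, 2·(x − 2) = 8, so x − 2 = 4 and x* = 6.
Then y − 3 = 1.5·4 = 6, so y* = 9.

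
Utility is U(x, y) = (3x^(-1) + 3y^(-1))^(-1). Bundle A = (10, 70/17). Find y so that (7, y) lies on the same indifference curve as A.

y = 5

U depends on (x, y) only through S = 3x^(-1) + 3y^(-1), so equal utility means equal S. At (10, 70/17): S = 36/35.
With x = 7: 3·7^(-1) = 3/7, so 3y^(-1) = 36/35 − 3/7 = 0.6, i.e. y^(-1) = 0.2.
Hence y = 1/0.2 = 5.
Check: U(7, 5) = 0.9722.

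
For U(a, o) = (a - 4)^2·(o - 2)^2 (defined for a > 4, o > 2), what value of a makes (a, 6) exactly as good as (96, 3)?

a = 27

U(96, 3) = 8464.
Set U(a, 6) = 8464 and solve.
With o = 6: (6 − 2)^2 = 16, so (a − 4)^2 = 8464/16 = 529.
Taking the square root (with a > 4): a − 4 = 23, so a = 27.
Check: U(27, 6) = 8464.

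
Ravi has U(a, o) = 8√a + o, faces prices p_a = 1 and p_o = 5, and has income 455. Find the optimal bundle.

MU_a = 8/(2√a), MU_o = 1.
MRS = 8/(2√a) ÷ 1.
Tangency: set MRS = p_a/p_o = 1/5 = 0.2.
MRS depends only on a: 4/√a = 0.2 ⇒ √a = 4/0.2 = 20 ⇒ a* = 400.
From the budget, 5·o = 455 − 1·400 = 55, so o* = 11.

a* = 400, o* = 11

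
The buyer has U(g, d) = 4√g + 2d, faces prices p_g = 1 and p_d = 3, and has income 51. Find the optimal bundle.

MU_g = 4/(2√g), MU_d = 2.
MRS = 4/(2√g) ÷ 2.
Tangency: set MRS = p_g/p_d = 1/3.
MRS depends only on g: 1/√g = 1/3 ⇒ √g = 1/(1/3) = 3 ⇒ g* = 9.
From the budget, 3·d = 51 − 1·9 = 42, so d* = 14.

g* = 9, d* = 14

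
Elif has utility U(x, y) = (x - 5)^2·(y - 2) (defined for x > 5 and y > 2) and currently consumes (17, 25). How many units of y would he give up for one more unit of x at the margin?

MRS = 23/6

MU_x = 2·(x−5)·(y−2), MU_y = (x−5)^2.
MRS = (2/1)·(y−2)/(x−5).
At (17, 25): MRS = 23/6.
That is, one extra unit of x is worth 23/6 units of y at the margin.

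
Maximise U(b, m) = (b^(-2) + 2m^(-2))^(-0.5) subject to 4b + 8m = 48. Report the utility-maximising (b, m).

b* = 4, m* = 4

For CES with ρ = -2, MRS = (1/2)·(m/b)^3.
Tangency: set MRS = p_b/p_m = 4/8 = 0.5.
So (m/b)^3 = 1; taking the cube root, m/b = 1, i.e. m = b.
Substitute into the budget 4·b + 8·m = 48: 12·b = 48, so b* = 4 and m* = 4.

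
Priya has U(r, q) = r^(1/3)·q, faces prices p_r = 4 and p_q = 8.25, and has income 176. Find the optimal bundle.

r* = 11, q* = 16

MU_r = 1/3·r^(-2/3)·q and MU_q = r^(1/3).
MRS = MU_r/MU_q = (1/3)·q/r.
Tangency: set MRS = p_r/p_q = 4/8.25 = 16/33.
So (1/3)·q/r = 16/33, i.e. q = (16/11)·r.
Substitute into the budget 4·r + 8.25·q = 176: 16·r = 176, so r* = 11.
Then q* = (16/11)·11 = 16.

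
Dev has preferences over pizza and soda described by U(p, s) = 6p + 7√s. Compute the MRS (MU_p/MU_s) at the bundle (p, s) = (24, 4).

MRS = 24/7

MU_p = 6, MU_s = 7/(2√s).
MRS = 6 ÷ (7/(2√s)).
At (24, 4): MRS = 24/7.
So at (24, 4) the consumer would give up 24/7 units of s for one more unit of p.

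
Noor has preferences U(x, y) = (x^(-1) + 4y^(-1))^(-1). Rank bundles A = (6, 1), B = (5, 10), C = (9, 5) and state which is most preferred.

Bundle B

Evaluate utility at each bundle:
U(A) = 0.240.
U(B) = 1.667.
U(C) = 1.098.
Highest utility is B, so B ≻ C ≻ A.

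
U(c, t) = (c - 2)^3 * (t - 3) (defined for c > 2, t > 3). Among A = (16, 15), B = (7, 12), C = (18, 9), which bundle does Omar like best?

Evaluate utility at each bundle:
U(A) = 32928.
U(B) = 1125.
U(C) = 24576.
Highest utility is A, so A ≻ C ≻ B.

Bundle A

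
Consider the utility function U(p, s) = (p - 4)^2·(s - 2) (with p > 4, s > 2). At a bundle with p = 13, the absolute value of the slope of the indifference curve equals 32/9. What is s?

s = 18

MU_p = 2·(p−4)·(s−2), MU_s = (p−4)^2.
MRS = (2/1)·(s−2)/(p−4).
Substitute p = 13: MRS = (s − 2)/4.5. Setting this equal to 32/9 gives s − 2 = (32/9)·4.5 = 16, so s = 18.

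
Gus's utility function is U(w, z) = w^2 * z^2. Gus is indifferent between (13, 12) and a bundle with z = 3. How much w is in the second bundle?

w = 52

U(13, 12) = 24336.
Set U(w, 3) = 24336 and solve.
With z = 3: 3^2 = 9, so w^2 = 24336/9 = 2704; taking the square root, w = 52.
Check: U(52, 3) = 24336.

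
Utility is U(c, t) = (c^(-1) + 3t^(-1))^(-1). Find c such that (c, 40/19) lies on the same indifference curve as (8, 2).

c = 5

U depends on (c, t) only through S = c^(-1) + 3t^(-1), so equal utility means equal S. At (8, 2): S = 1.625.
With t = 40/19: 3·(40/19)^(-1) = 57/40, so c^(-1) = 1.625 − 57/40 = 0.2.
Hence c = 1/0.2 = 5.
Check: U(5, 40/19) = 0.6154.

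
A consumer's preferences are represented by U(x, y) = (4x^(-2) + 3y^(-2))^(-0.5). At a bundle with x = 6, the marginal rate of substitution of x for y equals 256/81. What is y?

For CES with ρ = -2, MRS = (4/3)·(y/x)^3.
Setting (4/3)·(y/6)^3 = 256/81 gives (y/6)^3 = 64/27, so y/6 = 4/3 and y = 8.

y = 8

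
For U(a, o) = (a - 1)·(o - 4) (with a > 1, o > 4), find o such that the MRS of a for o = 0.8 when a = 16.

MU_a = (o−4), MU_o = (a−1).
MRS = (o−4)/(a−1).
Substitute a = 16: MRS = (o − 4)/15. Setting this equal to 0.8 gives o − 4 = 0.8·15 = 12, so o = 16.

o = 16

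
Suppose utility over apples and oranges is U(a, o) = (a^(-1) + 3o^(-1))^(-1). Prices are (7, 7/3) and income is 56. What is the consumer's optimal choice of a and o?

For CES with ρ = -1, MRS = (1/3)·(o/a)^2.
Tangency: set MRS = p_a/p_o = 7/(7/3) = 3.
So (o/a)^2 = 9; taking the square root, o/a = 3, i.e. o = 3·a.
Substitute into the budget 7·a + (7/3)·o = 56: 14·a = 56, so a* = 4 and o* = 3·4 = 12.

a* = 4, o* = 12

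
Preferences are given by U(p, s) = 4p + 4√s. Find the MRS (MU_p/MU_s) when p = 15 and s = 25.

MU_p = 4, MU_s = 4/(2√s).
MRS = 4 ÷ (4/(2√s)).
At (15, 25): MRS = 10.
That is, one extra unit of p is worth 10 units of s at the margin.

MRS = 10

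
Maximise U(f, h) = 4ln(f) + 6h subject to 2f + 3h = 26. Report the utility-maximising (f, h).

f* = 1, h* = 8

MU_f = 4/f, MU_h = 6.
MRS = 4/f ÷ 6.
Tangency: set MRS = p_f/p_h = 2/3.
MRS depends only on f: (2/3)/f = 2/3 ⇒ f* = (2/3)/(2/3) = 1.
From the budget, 3·h = 26 − 2·1 = 24, so h* = 8.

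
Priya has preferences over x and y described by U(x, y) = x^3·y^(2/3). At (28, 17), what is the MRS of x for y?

MRS = 153/56

MU_x = 3·x^2·y^(2/3) and MU_y = 2/3·x^3·y^(-1/3).
MRS = MU_x/MU_y = (4.5)·y/x.
At (28, 17): MRS = 153/56.
That is, one extra unit of x is worth 153/56 units of y at the margin.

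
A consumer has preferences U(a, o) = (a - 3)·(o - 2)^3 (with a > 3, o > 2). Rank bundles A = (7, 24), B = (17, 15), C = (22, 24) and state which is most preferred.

Evaluate utility at each bundle:
U(A) = 42592.
U(B) = 30758.
U(C) = 202312.
Highest utility is C, so C ≻ A ≻ B.

Bundle C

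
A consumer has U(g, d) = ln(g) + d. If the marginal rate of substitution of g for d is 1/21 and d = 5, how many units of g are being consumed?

g = 21

MU_g = 1/g, MU_d = 1.
MRS = 1/g ÷ 1.
MRS depends only on g: 1/g = 1/21 ⇒ g = 1/(1/21) = 21.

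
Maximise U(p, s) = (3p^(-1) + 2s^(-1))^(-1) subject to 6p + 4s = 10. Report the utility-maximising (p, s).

p* = 1, s* = 1

For CES with ρ = -1, MRS = (3/2)·(s/p)^2.
Tangency: set MRS = p_p/p_s = 6/4 = 1.5.
So (s/p)^2 = 1; taking the square root, s/p = 1, i.e. s = p.
Substitute into the budget 6·p + 4·s = 10: 10·p = 10, so p* = 1 and s* = 1.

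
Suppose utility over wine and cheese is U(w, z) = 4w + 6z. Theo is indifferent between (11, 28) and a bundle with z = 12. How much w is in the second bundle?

w = 35

U(11, 28) = 212.
Set U(w, 12) = 212 and solve.
4w + 6·12 = 212 ⇒ 4w = 140 ⇒ w = 35.
Check: U(35, 12) = 212.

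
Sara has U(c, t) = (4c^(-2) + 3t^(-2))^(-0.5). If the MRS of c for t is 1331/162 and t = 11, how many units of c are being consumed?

For CES with ρ = -2, MRS = (4/3)·(t/c)^3.
Setting (4/3)·(11/c)^3 = 1331/162 gives (11/c)^3 = 1331/216, so 11/c = 11/6 and c = 6.

c = 6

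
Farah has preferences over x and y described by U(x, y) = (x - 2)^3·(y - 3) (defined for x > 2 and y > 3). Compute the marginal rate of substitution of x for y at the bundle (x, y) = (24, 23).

MU_x = 3·(x−2)^2·(y−3), MU_y = (x−2)^3.
MRS = (3/1)·(y−3)/(x−2).
At (24, 23): MRS = 30/11.
The indifference curve has slope −30/11 at this bundle.

MRS = 30/11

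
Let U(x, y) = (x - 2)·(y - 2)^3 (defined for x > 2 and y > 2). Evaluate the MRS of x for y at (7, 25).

MRS = 23/15

MU_x = (y−2)^3, MU_y = 3·(x−2)·(y−2)^2.
MRS = (1/3)·(y−2)/(x−2).
At (7, 25): MRS = 23/15.
The indifference curve has slope −23/15 at this bundle.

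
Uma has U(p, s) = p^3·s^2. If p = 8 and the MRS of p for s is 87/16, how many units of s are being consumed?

MU_p = 3·p^2·s^2 and MU_s = 2·p^3·s.
MRS = MU_p/MU_s = (3/2)·s/p.
Substitute p = 8: MRS = s/(16/3). Setting s/(16/3) = 87/16 gives s = (87/16)·(16/3) = 29.

s = 29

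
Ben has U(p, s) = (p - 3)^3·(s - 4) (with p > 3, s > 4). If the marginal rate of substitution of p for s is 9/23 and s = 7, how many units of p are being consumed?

MU_p = 3·(p−3)^2·(s−4), MU_s = (p−3)^3.
MRS = (3/1)·(s−4)/(p−3).
Substitute s = 7: MRS = 9/(p − 3). Setting this equal to 9/23 gives p − 3 = 9/(9/23) = 23, so p = 26.

p = 26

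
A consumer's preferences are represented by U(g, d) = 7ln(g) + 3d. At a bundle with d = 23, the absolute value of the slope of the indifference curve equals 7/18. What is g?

MU_g = 7/g, MU_d = 3.
MRS = 7/g ÷ 3.
MRS depends only on g: (7/3)/g = 7/18 ⇒ g = (7/3)/(7/18) = 6.

g = 6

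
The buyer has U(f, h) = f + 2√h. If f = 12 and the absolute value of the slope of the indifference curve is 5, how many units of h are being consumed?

MU_f = 1, MU_h = 2/(2√h).
MRS = 1 ÷ (2/(2√h)).
MRS depends only on h: √h = 5 ⇒ √h = 5 ⇒ h = 25.

h = 25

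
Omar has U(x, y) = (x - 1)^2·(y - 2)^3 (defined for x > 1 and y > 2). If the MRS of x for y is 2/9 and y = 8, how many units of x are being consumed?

x = 19

MU_x = 2·(x−1)·(y−2)^3, MU_y = 3·(x−1)^2·(y−2)^2.
MRS = (2/3)·(y−2)/(x−1).
Substitute y = 8: MRS = 4/(x − 1). Setting this equal to 2/9 gives x − 1 = 4/(2/9) = 18, so x = 19.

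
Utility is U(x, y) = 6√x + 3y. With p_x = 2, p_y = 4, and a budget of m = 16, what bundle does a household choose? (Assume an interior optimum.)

MU_x = 6/(2√x), MU_y = 3.
MRS = 6/(2√x) ÷ 3.
Tangency: set MRS = p_x/p_y = 2/4 = 0.5.
MRS depends only on x: 1/√x = 0.5 ⇒ √x = 1/0.5 = 2 ⇒ x* = 4.
From the budget, 4·y = 16 − 2·4 = 8, so y* = 2.

x* = 4, y* = 2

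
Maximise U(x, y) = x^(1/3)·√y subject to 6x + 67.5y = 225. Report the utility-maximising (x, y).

MU_x = 1/3·x^(-2/3)·√y and MU_y = 0.5·x^(1/3)·y^(-0.5).
MRS = MU_x/MU_y = (2/3)·y/x.
Tangency: set MRS = p_x/p_y = 6/67.5 = 4/45.
So (2/3)·y/x = 4/45, i.e. y = (2/15)·x.
Substitute into the budget 6·x + 67.5·y = 225: 15·x = 225, so x* = 15.
Then y* = (2/15)·15 = 2.

x* = 15, y* = 2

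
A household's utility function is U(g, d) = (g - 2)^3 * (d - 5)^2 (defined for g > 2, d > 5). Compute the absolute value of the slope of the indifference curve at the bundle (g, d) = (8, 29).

MRS = 6

MU_g = 3·(g−2)^2·(d−5)^2, MU_d = 2·(g−2)^3·(d−5).
MRS = (3/2)·(d−5)/(g−2).
At (8, 29): MRS = 6.
So at (8, 29) the consumer would give up 6 units of d for one more unit of g.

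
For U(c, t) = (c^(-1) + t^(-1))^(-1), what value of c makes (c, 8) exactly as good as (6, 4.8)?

U depends on (c, t) only through S = c^(-1) + t^(-1), so equal utility means equal S. At (6, 4.8): S = 0.375.
With t = 8: 8^(-1) = 0.125, so c^(-1) = 0.375 − 0.125 = 0.25.
Hence c = 1/0.25 = 4.
Check: U(4, 8) = 2.6667.

c = 4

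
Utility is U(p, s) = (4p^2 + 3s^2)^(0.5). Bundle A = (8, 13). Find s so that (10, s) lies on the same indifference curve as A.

U depends on (p, s) only through S = 4p^2 + 3s^2, so equal utility means equal S. At (8, 13): S = 763.
With p = 10: 4·10^2 = 400, so 3s^2 = 763 − 400 = 363, i.e. s^2 = 121.
Hence s = √121 = 11.
Check: U(10, 11) = 27.6225.

s = 11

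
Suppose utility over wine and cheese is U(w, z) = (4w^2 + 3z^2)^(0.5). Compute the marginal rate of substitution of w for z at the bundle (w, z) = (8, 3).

For CES with ρ = 2, MRS = (4/3)·(z/w)^(-1).
At (8, 3): MRS = 32/9.
The indifference curve has slope −32/9 at this bundle.

MRS = 32/9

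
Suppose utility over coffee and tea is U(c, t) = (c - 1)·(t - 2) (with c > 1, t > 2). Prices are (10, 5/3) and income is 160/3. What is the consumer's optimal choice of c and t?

c* = 3, t* = 14

MU_c = (t−2), MU_t = (c−1).
MRS = (t−2)/(c−1).
Tangency: set MRS = p_c/p_t = 10/(5/3) = 6.
So (t − 2)/(c − 1) = 6, i.e. (t − 2) = 6·(c − 1).
Rewrite the budget in excess-of-subsistence terms: 10·(c − 1) + (5/3)·(t − 2) = 160/3 − 10·1 − (5/3)·2 = 40.
Substituting, 20·(c − 1) = 40, so c − 1 = 2 and c* = 3.
Then t − 2 = 6·2 = 12, so t* = 14.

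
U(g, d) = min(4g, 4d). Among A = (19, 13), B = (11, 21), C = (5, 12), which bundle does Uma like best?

Evaluate utility at each bundle:
U(A) = 52.
U(B) = 44.
U(C) = 20.
Highest utility is A, so A ≻ B ≻ C.

Bundle A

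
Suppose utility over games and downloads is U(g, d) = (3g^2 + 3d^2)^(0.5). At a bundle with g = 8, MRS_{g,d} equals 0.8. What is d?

For CES with ρ = 2, MRS = (d/g)^(-1).
Setting (d/8)^(-1) = 0.8 gives d/8 = 1.25 and d = 10.

d = 10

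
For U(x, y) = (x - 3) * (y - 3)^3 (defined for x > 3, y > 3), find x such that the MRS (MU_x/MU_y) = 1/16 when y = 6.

MU_x = (y−3)^3, MU_y = 3·(x−3)·(y−3)^2.
MRS = (1/3)·(y−3)/(x−3).
Substitute y = 6: MRS = 1/(x − 3). Setting this equal to 1/16 gives x − 3 = 1/(1/16) = 16, so x = 19.

x = 19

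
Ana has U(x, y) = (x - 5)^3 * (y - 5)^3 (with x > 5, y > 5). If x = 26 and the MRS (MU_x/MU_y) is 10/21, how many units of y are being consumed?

y = 15

MU_x = 3·(x−5)^2·(y−5)^3, MU_y = 3·(x−5)^3·(y−5)^2.
MRS = (y−5)/(x−5).
Substitute x = 26: MRS = (y − 5)/21. Setting this equal to 10/21 gives y − 5 = (10/21)·21 = 10, so y = 15.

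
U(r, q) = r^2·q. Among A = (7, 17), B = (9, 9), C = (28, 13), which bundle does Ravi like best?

Bundle C

Evaluate utility at each bundle:
U(A) = 833.
U(B) = 729.
U(C) = 10192.
Highest utility is C, so C ≻ A ≻ B.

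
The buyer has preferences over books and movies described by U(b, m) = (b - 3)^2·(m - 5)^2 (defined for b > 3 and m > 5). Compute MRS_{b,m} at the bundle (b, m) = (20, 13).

MU_b = 2·(b−3)·(m−5)^2, MU_m = 2·(b−3)^2·(m−5).
MRS = (m−5)/(b−3).
At (20, 13): MRS = 8/17.
That is, one extra unit of b is worth 8/17 units of m at the margin.

MRS = 8/17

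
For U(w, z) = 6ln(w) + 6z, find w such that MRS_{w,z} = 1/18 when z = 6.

w = 18

MU_w = 6/w, MU_z = 6.
MRS = 6/w ÷ 6.
MRS depends only on w: 1/w = 1/18 ⇒ w = 1/(1/18) = 18.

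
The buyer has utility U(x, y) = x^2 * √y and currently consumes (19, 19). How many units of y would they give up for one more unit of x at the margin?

MRS = 4

MU_x = 2·x·√y and MU_y = 0.5·x^2·y^(-0.5).
MRS = MU_x/MU_y = (4)·y/x.
At (19, 19): MRS = 4.
That is, one extra unit of x is worth 4 units of y at the margin.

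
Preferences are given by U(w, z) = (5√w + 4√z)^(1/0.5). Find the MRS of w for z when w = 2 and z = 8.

For CES with ρ = 0.5, MRS = (5/4)·√(z/w).
At (2, 8): MRS = 2.5.
So at (2, 8) the consumer would give up 2.5 units of z for one more unit of w.

MRS = 2.5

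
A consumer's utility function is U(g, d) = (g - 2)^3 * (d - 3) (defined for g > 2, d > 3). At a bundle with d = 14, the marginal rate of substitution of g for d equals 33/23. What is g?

g = 25

MU_g = 3·(g−2)^2·(d−3), MU_d = (g−2)^3.
MRS = (3/1)·(d−3)/(g−2).
Substitute d = 14: MRS = 33/(g − 2). Setting this equal to 33/23 gives g − 2 = 33/(33/23) = 23, so g = 25.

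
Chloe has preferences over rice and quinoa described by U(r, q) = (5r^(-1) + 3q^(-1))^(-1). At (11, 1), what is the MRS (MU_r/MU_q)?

MRS = 5/363

For CES with ρ = -1, MRS = (5/3)·(q/r)^2.
At (11, 1): MRS = 5/363.
That is, one extra unit of r is worth 5/363 units of q at the margin.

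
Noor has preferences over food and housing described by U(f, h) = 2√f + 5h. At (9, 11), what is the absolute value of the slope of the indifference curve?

MRS = 1/15

MU_f = 2/(2√f), MU_h = 5.
MRS = 2/(2√f) ÷ 5.
At (9, 11): MRS = 1/15.
So at (9, 11) the consumer would give up 1/15 units of h for one more unit of f.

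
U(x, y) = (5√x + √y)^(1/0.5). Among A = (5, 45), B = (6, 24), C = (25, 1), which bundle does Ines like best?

Evaluate utility at each bundle:
U(A) = 320.000.
U(B) = 294.000.
U(C) = 676.000.
Highest utility is C, so C ≻ A ≻ B.

Bundle C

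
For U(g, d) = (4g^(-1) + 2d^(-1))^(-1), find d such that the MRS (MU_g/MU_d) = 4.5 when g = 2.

d = 3

For CES with ρ = -1, MRS = (4/2)·(d/g)^2.
Setting (4/2)·(d/2)^2 = 4.5 gives (d/2)^2 = 2.25, so d/2 = 1.5 and d = 3.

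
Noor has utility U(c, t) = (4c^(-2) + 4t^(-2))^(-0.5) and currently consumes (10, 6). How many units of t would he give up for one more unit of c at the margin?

MRS = 27/125

For CES with ρ = -2, MRS = (t/c)^3.
At (10, 6): MRS = 27/125.
So at (10, 6) the consumer would give up 27/125 units of t for one more unit of c.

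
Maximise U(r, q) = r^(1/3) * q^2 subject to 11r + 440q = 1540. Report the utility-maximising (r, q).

MU_r = 1/3·r^(-2/3)·q^2 and MU_q = 2·r^(1/3)·q.
MRS = MU_r/MU_q = (1/6)·q/r.
Tangency: set MRS = p_r/p_q = 11/440 = 1/40.
So (1/6)·q/r = 1/40, i.e. q = 0.15·r.
Substitute into the budget 11·r + 440·q = 1540: 77·r = 1540, so r* = 20.
Then q* = 0.15·20 = 3.

r* = 20, q* = 3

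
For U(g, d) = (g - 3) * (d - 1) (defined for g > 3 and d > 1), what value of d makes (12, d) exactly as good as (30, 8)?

d = 22

U(30, 8) = 189.
Set U(12, d) = 189 and solve.
With g = 12: (12 − 3) = 9, so (d − 1) = 189/9 = 21.
So d = 1 + 21 = 22.
Check: U(12, 22) = 189.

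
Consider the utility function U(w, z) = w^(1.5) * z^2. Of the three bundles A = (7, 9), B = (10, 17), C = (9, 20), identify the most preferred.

Bundle C

Evaluate utility at each bundle:
U(A) = 1500.141.
U(B) = 9138.982.
U(C) = 10800.000.
Highest utility is C, so C ≻ B ≻ A.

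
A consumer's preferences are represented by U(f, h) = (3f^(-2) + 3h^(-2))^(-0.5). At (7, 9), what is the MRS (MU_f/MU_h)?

For CES with ρ = -2, MRS = (h/f)^3.
At (7, 9): MRS = 729/343.
That is, one extra unit of f is worth 729/343 units of h at the margin.

MRS = 729/343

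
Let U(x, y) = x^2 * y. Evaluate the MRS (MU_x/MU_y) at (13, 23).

MU_x = 2·x·y and MU_y = x^2.
MRS = MU_x/MU_y = (2/1)·y/x.
At (13, 23): MRS = 46/13.
So at (13, 23) the consumer would give up 46/13 units of y for one more unit of x.

MRS = 46/13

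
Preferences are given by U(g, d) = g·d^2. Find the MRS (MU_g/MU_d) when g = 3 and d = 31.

MU_g = d^2 and MU_d = 2·g·d.
MRS = MU_g/MU_d = (1/2)·d/g.
At (3, 31): MRS = 31/6.
That is, one extra unit of g is worth 31/6 units of d at the margin.

MRS = 31/6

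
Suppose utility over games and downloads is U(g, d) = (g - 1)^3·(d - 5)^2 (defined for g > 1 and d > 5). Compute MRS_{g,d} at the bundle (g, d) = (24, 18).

MRS = 39/46

MU_g = 3·(g−1)^2·(d−5)^2, MU_d = 2·(g−1)^3·(d−5).
MRS = (3/2)·(d−5)/(g−1).
At (24, 18): MRS = 39/46.
That is, one extra unit of g is worth 39/46 units of d at the margin.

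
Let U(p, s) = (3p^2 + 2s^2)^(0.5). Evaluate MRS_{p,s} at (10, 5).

MRS = 3

For CES with ρ = 2, MRS = (3/2)·(s/p)^(-1).
At (10, 5): MRS = 3.
So at (10, 5) the consumer would give up 3 units of s for one more unit of p.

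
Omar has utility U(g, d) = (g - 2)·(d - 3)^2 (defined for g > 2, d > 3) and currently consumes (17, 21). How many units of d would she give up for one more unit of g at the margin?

MU_g = (d−3)^2, MU_d = 2·(g−2)·(d−3).
MRS = (1/2)·(d−3)/(g−2).
At (17, 21): MRS = 0.6.
That is, one extra unit of g is worth 0.6 units of d at the margin.

MRS = 0.6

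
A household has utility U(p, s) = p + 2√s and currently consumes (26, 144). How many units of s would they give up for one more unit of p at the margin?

MU_p = 1, MU_s = 2/(2√s).
MRS = 1 ÷ (2/(2√s)).
At (26, 144): MRS = 12.
So at (26, 144) the consumer would give up 12 units of s for one more unit of p.

MRS = 12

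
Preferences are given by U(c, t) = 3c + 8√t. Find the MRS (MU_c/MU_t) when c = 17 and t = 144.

MU_c = 3, MU_t = 8/(2√t).
MRS = 3 ÷ (8/(2√t)).
At (17, 144): MRS = 9.
The indifference curve has slope −9 at this bundle.

MRS = 9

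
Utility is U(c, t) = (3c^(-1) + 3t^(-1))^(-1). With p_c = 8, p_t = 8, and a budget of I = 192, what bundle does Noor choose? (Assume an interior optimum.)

For CES with ρ = -1, MRS = (t/c)^2.
Tangency: set MRS = p_c/p_t = 8/8 = 1.
So (t/c)^2 = 1; taking the square root, t/c = 1, i.e. t = c.
Substitute into the budget 8·c + 8·t = 192: 16·c = 192, so c* = 12 and t* = 12.

c* = 12, t* = 12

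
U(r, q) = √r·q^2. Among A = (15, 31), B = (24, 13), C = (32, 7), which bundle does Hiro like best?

Evaluate utility at each bundle:
U(A) = 3721.937.
U(B) = 827.928.
U(C) = 277.186.
Highest utility is A, so A ≻ B ≻ C.

Bundle A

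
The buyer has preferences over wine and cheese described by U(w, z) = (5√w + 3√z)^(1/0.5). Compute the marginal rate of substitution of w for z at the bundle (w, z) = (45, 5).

For CES with ρ = 0.5, MRS = (5/3)·√(z/w).
At (45, 5): MRS = 5/9.
That is, one extra unit of w is worth 5/9 units of z at the margin.

MRS = 5/9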